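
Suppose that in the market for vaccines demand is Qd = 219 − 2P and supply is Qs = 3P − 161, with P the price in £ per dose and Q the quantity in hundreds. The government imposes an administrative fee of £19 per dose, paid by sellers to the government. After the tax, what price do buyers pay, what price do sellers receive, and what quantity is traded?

Buyers pay £87.4; sellers receive £68.4; quantity = 44.2.

Without the tax, 219 − 2P = 3P − 161 gives 5P = 380, so P* = £76 and Q* = 67.
With the tax collected from sellers, supply shifts: Qs = 3(P − 19) − 161.
Solving gives Q = 44.2 with buyers paying £87.4 and sellers receiving £68.4 (the £19 wedge).
The less price-elastic side of the market bears the larger share of a per-unit tax.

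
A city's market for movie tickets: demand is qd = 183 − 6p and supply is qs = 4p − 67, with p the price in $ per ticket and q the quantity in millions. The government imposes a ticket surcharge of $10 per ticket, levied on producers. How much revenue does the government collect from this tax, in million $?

Without the tax, 183 − 6p = 4p − 67 gives 10p = 250, so p* = $25 and q* = 33.
With the tax collected from producers, supply shifts: qs = 4(p − 10) − 67.
Solving gives q = 9 with buyers paying $29 and producers receiving $19 (the $10 wedge).
Revenue = t · Q = 10 · 9 = $90.

Tax revenue = $90 million.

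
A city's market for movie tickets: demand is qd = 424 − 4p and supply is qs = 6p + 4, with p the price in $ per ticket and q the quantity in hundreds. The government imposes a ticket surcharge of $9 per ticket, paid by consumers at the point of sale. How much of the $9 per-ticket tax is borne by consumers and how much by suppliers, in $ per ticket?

Consumers bear $5.4 per ticket; suppliers bear $3.6 per ticket.

Without the tax, 424 − 4p = 6p + 4 gives 10p = 420, so p* = $42 and q* = 256.
With the tax collected from consumers, demand (in seller-price terms) shifts: qd = 424 − 4(p + 9).
Solving gives q = 234.4 with consumers paying $47.4 and suppliers receiving $38.4 (the $9 wedge).
Burden on consumers: $5.4; on suppliers: $3.6. (They sum to $9.)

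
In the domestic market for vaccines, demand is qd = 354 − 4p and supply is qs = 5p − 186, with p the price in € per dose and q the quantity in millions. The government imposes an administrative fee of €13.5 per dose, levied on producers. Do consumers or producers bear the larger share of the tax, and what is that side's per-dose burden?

Consumers bear the larger share: €7.5 per dose.

Without the tax, 354 − 4p = 5p − 186 gives 9p = 540, so p* = €60 and q* = 114.
With the tax collected from producers, supply shifts: qs = 5(p − 13.5) − 186.
New equilibrium: consumers pay €67.5, producers receive €54, q = 84. (Wedge: pb − ps = 13.5.)
Per-dose burden: consumers €7.5, producers €6.
Consumers take the larger share because demand is less price-elastic here (demand slope 4 vs supply slope 5).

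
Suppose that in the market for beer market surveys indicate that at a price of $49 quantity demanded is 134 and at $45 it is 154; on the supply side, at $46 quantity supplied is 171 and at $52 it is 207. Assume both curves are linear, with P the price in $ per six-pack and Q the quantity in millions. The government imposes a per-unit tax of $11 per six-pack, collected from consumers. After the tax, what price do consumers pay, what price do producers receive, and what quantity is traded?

Demand slope: (154 − 134)/(45 − 49) = -5, so Qd = 379 − 5P.
Supply slope: (207 − 171)/(52 − 46) = 6, so Qs = 6P − 105.
Without the tax, 379 − 5P = 6P − 105 gives 11P = 484, so P* = $44 and Q* = 159.
With the tax collected from consumers, demand (in seller-price terms) shifts: Qd = 379 − 5(P + 11).
Solving gives Q = 129 with consumers paying $50 and producers receiving $39 (the $11 wedge).
The less price-elastic side of the market bears the larger share of a per-unit tax.

Consumers pay $50; producers receive $39; quantity = 129.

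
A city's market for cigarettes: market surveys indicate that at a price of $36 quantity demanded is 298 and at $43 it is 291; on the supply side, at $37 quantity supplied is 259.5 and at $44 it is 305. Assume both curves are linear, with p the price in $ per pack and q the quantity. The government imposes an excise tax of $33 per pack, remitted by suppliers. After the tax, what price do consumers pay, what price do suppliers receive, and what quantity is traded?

Demand slope: (291 − 298)/(43 − 36) = -1, so qd = 334 − p.
Supply slope: (305 − 259.5)/(44 − 37) = 6.5, so qs = 6.5p + 19.
Without the tax, 334 − p = 6.5p + 19 gives 7.5p = 315, so p* = $42 and q* = 292.
With the tax collected from suppliers, supply shifts: qs = 6.5(p − 33) + 19.
Solving gives q = 263.4 with consumers paying $70.6 and suppliers receiving $37.6 (the $33 wedge).
The less price-elastic side of the market bears the larger share of a per-unit tax.

Consumers pay $70.6; suppliers receive $37.6; quantity = 263.4.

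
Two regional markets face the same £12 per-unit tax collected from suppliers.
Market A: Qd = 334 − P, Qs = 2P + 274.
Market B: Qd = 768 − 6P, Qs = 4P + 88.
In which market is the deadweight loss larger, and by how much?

Market A: pre-tax P* = £20, Q* = 314; post-tax Q = 306; deadweight loss = £48.
Market B: pre-tax P* = £68, Q* = 360; post-tax Q = 331.2; deadweight loss = £172.8.
Difference: £48 vs £172.8 → market B is larger by £124.8.

Market B, by £124.8.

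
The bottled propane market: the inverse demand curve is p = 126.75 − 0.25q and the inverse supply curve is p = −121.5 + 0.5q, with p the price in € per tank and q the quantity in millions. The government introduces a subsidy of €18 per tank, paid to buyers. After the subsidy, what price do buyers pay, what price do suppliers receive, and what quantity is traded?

Rewrite in direct form: qd = 507 − 4p and qs = 2p + 243.
Without the subsidy, 507 − 4p = 2p + 243 gives 6p = 264, so p* = €44 and q* = 331.
With a per-unit subsidy paid to buyers, each effectively pays p − 18, so demand becomes qd = 507 − 4(p − 18).
Solving gives q = 355 with buyers paying €38 and suppliers receiving €56 (the €18 wedge).

Buyers pay €38; suppliers receive €56; quantity = 355.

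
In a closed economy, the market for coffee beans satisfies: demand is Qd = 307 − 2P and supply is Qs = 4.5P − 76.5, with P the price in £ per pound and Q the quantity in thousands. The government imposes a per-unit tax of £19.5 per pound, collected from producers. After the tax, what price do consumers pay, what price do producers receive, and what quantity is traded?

Consumers pay £72.5; producers receive £53; quantity = 162.

Before the tax: set 307 − 2P = 4.5P − 76.5 → P* = £59, Q* = 189.
With the tax collected from producers, supply shifts: Qs = 4.5(P − 19.5) − 76.5.
New equilibrium: consumers pay £72.5, producers receive £53, Q = 162. (Wedge: Pb − Ps = 19.5.)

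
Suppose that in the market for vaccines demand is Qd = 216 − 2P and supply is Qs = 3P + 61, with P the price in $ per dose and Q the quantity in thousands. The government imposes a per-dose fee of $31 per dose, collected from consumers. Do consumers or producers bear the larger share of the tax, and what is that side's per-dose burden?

Consumers bear the larger share: $18.6 per dose.

Without the tax, 216 − 2P = 3P + 61 gives 5P = 155, so P* = $31 and Q* = 154.
With the tax collected from consumers, demand (in seller-price terms) shifts: Qd = 216 − 2(P + 31).
Solving gives Q = 116.8 with consumers paying $49.6 and producers receiving $18.6 (the $31 wedge).
Per-dose burden: consumers $18.6, producers $12.4.
Consumers take the larger share because demand is less price-elastic here (demand slope 2 vs supply slope 3).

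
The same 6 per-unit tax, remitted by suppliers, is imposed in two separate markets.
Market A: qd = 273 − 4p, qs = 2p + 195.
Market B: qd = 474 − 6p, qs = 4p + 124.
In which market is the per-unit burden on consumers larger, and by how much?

Market A: pre-tax p* = 13, q* = 221; post-tax q = 213; per-unit burden on consumers = 2.
Market B: pre-tax p* = 35, q* = 264; post-tax q = 249.6; per-unit burden on consumers = 2.4.
Difference: 2 vs 2.4 → market B is larger by 0.4.

Market B, by 0.4.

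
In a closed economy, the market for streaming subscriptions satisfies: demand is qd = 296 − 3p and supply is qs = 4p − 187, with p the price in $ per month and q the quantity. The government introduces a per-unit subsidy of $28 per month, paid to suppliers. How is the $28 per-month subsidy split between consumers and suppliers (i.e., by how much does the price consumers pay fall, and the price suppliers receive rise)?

Consumers gain $16 per month; suppliers gain $12 per month.

Before the subsidy: set 296 − 3p = 4p − 187 → p* = $69, q* = 89.
With a per-unit subsidy paid to suppliers, each receives p + 28 per unit sold, so supply becomes qs = 4(p + 28) − 187.
Solving gives q = 137 with consumers paying $53 and suppliers receiving $81 (the $28 wedge).
Gain to consumers: $16; to suppliers: $12. (They sum to $28.)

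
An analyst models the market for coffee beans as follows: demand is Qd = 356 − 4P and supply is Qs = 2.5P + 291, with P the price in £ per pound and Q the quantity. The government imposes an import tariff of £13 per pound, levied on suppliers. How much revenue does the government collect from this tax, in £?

Tax revenue = £3848.

Before the tax: set 356 − 4P = 2.5P + 291 → P* = £10, Q* = 316.
With the tax collected from suppliers, supply shifts: Qs = 2.5(P − 13) + 291.
New equilibrium: consumers pay £15, suppliers receive £2, Q = 296. (Wedge: Pb − Ps = 13.)
Revenue = t · Q = 13 · 296 = £3848.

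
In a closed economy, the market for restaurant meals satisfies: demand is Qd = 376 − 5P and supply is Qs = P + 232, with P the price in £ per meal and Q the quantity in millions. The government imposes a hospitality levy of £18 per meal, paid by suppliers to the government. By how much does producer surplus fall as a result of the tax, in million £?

Producer surplus falls by £3727.5 million.

Before the tax: set 376 − 5P = P + 232 → P* = £24, Q* = 256.
With the tax collected from suppliers, supply shifts: Qs = (P − 18) + 232.
Solving gives Q = 241 with buyers paying £27 and suppliers receiving £9 (the £18 wedge).
ΔPS is the trapezoid between Q = 241 and Q = 256 of height £15: ½ · (256 + 241) · 15 = £3727.5.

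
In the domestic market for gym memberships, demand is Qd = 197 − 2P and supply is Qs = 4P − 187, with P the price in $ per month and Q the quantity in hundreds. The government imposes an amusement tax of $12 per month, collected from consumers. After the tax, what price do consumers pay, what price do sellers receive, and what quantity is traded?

Consumers pay $72; sellers receive $60; quantity = 53.

Before the tax: set 197 − 2P = 4P − 187 → P* = $64, Q* = 69.
With the tax collected from consumers, demand (in seller-price terms) shifts: Qd = 197 − 2(P + 12).
Solving gives Q = 53 with consumers paying $72 and sellers receiving $60 (the $12 wedge).
The less price-elastic side of the market bears the larger share of a per-unit tax.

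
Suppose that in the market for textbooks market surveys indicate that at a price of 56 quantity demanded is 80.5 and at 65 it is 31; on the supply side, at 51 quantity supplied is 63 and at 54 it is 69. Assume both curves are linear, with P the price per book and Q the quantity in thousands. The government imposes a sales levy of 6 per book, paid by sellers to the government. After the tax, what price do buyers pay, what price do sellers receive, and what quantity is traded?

Demand slope: (31 − 80.5)/(65 − 56) = -5.5, so Qd = 388.5 − 5.5P.
Supply slope: (69 − 63)/(54 − 51) = 2, so Qs = 2P − 39.
Before the tax: set 388.5 − 5.5P = 2P − 39 → P* = 57, Q* = 75.
With the tax collected from sellers, supply shifts: Qs = 2(P − 6) − 39.
New equilibrium: buyers pay 58.6, sellers receive 52.6, Q = 66.2. (Wedge: Pb − Ps = 6.)
The less price-elastic side of the market bears the larger share of a per-unit tax.

Buyers pay 58.6; sellers receive 52.6; quantity = 66.2.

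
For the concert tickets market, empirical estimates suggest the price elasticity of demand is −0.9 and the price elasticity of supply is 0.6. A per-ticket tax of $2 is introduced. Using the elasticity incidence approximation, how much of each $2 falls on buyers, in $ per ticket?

Incidence ratio: buyers' share ≈ εs / (εs + |εd|) = 0.6 / (0.6 + 0.9) = 0.4.
So buyers bear ≈ 0.4 × $2 = $0.8; suppliers bear $1.2.

Buyers bear ≈ $0.8 per ticket.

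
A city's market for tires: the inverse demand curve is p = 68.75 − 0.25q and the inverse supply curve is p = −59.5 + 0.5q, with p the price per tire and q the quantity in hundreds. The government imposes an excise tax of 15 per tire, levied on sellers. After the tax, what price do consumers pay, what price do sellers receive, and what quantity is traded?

Inverting to q(p) form: qd = 275 − 4p; qs = 2p + 119.
Without the tax, 275 − 4p = 2p + 119 gives 6p = 156, so p* = 26 and q* = 171.
With the tax collected from sellers, supply shifts: qs = 2(p − 15) + 119.
Solving gives q = 151 with consumers paying 31 and sellers receiving 16 (the 15 wedge).
The less price-elastic side of the market bears the larger share of a per-unit tax.

Consumers pay 31; sellers receive 16; quantity = 151.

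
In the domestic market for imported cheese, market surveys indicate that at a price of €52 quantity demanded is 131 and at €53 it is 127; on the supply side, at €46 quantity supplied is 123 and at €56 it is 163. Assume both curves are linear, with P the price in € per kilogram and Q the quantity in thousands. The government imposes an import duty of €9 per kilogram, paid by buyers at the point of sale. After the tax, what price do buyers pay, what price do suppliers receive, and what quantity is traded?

Demand slope: (127 − 131)/(53 − 52) = -4, so Qd = 339 − 4P.
Supply slope: (163 − 123)/(56 − 46) = 4, so Qs = 4P − 61.
Before the tax: set 339 − 4P = 4P − 61 → P* = €50, Q* = 139.
With the tax collected from buyers, demand (in seller-price terms) shifts: Qd = 339 − 4(P + 9).
Solving gives Q = 121 with buyers paying €54.5 and suppliers receiving €45.5 (the €9 wedge).

Buyers pay €54.5; suppliers receive €45.5; quantity = 121.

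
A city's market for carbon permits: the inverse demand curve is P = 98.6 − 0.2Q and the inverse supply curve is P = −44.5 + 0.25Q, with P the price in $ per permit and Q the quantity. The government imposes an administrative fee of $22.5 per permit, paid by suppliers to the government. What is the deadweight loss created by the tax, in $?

Deadweight loss = $562.5.

Rewrite in direct form: Qd = 493 − 5P and Qs = 4P + 178.
Without the tax, 493 − 5P = 4P + 178 gives 9P = 315, so P* = $35 and Q* = 318.
With the tax collected from suppliers, supply shifts: Qs = 4(P − 22.5) + 178.
Solving gives Q = 268 with consumers paying $45 and suppliers receiving $22.5 (the $22.5 wedge).
Quantity falls by |ΔQ| = |318 − 268| = 50.
DWL = ½ · t · |ΔQ| = ½ · 22.5 · 50 = $562.5.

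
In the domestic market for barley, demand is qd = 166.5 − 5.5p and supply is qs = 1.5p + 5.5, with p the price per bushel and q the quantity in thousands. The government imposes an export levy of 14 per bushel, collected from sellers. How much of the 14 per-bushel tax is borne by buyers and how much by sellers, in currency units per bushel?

Without the tax, 166.5 − 5.5p = 1.5p + 5.5 gives 7p = 161, so p* = 23 and q* = 40.
With the tax collected from sellers, supply shifts: qs = 1.5(p − 14) + 5.5.
Solving gives q = 23.5 with buyers paying 26 and sellers receiving 12 (the 14 wedge).
Burden on buyers: 3; on sellers: 11. (They sum to 14.)
The less price-elastic side of the market bears the larger share of a per-unit tax.

Buyers bear 3 per bushel; sellers bear 11 per bushel.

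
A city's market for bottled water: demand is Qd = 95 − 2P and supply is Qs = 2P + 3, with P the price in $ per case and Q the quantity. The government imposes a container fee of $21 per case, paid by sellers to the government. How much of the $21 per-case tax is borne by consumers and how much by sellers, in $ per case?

Without the tax, 95 − 2P = 2P + 3 gives 4P = 92, so P* = $23 and Q* = 49.
With the tax collected from sellers, supply shifts: Qs = 2(P − 21) + 3.
Solving gives Q = 28 with consumers paying $33.5 and sellers receiving $12.5 (the $21 wedge).
Burden on consumers: $10.5; on sellers: $10.5. (They sum to $21.)

Consumers bear $10.5 per case; sellers bear $10.5 per case.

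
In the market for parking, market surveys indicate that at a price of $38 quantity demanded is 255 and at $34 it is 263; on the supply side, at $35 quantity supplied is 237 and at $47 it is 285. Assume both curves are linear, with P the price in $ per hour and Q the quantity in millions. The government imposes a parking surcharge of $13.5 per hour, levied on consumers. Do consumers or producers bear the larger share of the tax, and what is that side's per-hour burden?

Consumers bear the larger share: $9 per hour.

Demand slope: (263 − 255)/(34 − 38) = -2, so Qd = 331 − 2P.
Supply slope: (285 − 237)/(47 − 35) = 4, so Qs = 4P + 97.
Before the tax: set 331 − 2P = 4P + 97 → P* = $39, Q* = 253.
With the tax collected from consumers, demand (in seller-price terms) shifts: Qd = 331 − 2(P + 13.5).
New equilibrium: consumers pay $48, producers receive $34.5, Q = 235. (Wedge: Pb − Ps = 13.5.)
Per-hour burden: consumers $9, producers $4.5.
Consumers take the larger share because demand is less price-elastic here (demand slope 2 vs supply slope 4).
The less price-elastic side of the market bears the larger share of a per-unit tax.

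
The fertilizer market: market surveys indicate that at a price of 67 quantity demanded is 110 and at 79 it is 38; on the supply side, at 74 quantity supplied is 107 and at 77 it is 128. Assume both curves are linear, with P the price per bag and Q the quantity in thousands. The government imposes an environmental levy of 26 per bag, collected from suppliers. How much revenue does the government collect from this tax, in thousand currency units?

Tax revenue = 52 thousand.

Demand slope: (38 − 110)/(79 − 67) = -6, so Qd = 512 − 6P.
Supply slope: (128 − 107)/(77 − 74) = 7, so Qs = 7P − 411.
Before the tax: set 512 − 6P = 7P − 411 → P* = 71, Q* = 86.
With the tax collected from suppliers, supply shifts: Qs = 7(P − 26) − 411.
Solving gives Q = 2 with consumers paying 85 and suppliers receiving 59 (the 26 wedge).
Revenue = t · Q = 26 · 2 = 52.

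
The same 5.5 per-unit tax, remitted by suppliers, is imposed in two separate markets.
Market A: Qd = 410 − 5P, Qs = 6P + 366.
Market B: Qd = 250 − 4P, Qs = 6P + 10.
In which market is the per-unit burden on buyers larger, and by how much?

Market A: pre-tax P* = 4, Q* = 390; post-tax Q = 375; per-unit burden on buyers = 3.
Market B: pre-tax P* = 24, Q* = 154; post-tax Q = 140.8; per-unit burden on buyers = 3.3.
Difference: 3 vs 3.3 → market B is larger by 0.3.

Market B, by 0.3.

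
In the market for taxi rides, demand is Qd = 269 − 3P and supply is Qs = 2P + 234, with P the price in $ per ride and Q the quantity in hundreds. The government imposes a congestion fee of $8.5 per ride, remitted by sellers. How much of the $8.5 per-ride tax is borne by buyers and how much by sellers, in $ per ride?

Before the tax: set 269 − 3P = 2P + 234 → P* = $7, Q* = 248.
With the tax collected from sellers, supply shifts: Qs = 2(P − 8.5) + 234.
New equilibrium: buyers pay $10.4, sellers receive $1.9, Q = 237.8. (Wedge: Pb − Ps = 8.5.)
Burden on buyers: $3.4; on sellers: $5.1. (They sum to $8.5.)
The less price-elastic side of the market bears the larger share of a per-unit tax.

Buyers bear $3.4 per ride; sellers bear $5.1 per ride.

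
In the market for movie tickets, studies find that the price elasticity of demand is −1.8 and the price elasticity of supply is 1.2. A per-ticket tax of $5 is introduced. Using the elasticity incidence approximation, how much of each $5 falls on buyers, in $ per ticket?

Incidence ratio: buyers' share ≈ εs / (εs + |εd|) = 1.2 / (1.2 + 1.8) = 0.4.
So buyers bear ≈ 0.4 × $5 = $2; suppliers bear $3.

Buyers bear ≈ $2 per ticket.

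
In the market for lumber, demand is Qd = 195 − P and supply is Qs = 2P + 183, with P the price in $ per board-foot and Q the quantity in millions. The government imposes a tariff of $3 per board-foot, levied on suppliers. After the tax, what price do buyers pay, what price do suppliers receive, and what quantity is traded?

Buyers pay $6; suppliers receive $3; quantity = 189.

Before the tax: set 195 − P = 2P + 183 → P* = $4, Q* = 191.
With the tax collected from suppliers, supply shifts: Qs = 2(P − 3) + 183.
New equilibrium: buyers pay $6, suppliers receive $3, Q = 189. (Wedge: Pb − Ps = 3.)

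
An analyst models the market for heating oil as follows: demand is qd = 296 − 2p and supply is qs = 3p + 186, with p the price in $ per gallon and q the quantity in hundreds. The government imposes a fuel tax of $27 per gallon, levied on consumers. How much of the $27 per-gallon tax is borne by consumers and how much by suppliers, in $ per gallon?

Consumers bear $16.2 per gallon; suppliers bear $10.8 per gallon.

Without the tax, 296 − 2p = 3p + 186 gives 5p = 110, so p* = $22 and q* = 252.
With the tax collected from consumers, demand (in seller-price terms) shifts: qd = 296 − 2(p + 27).
New equilibrium: consumers pay $38.2, suppliers receive $11.2, q = 219.6. (Wedge: pb − ps = 27.)
Burden on consumers: $16.2; on suppliers: $10.8. (They sum to $27.)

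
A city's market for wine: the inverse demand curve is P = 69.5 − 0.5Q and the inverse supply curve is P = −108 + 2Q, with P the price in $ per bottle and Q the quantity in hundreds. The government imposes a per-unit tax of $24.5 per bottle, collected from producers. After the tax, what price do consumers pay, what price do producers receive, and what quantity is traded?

Consumers pay $38.9; producers receive $14.4; quantity = 61.2.

Inverting to Q(P) form: Qd = 139 − 2P; Qs = 0.5P + 54.
Without the tax, 139 − 2P = 0.5P + 54 gives 2.5P = 85, so P* = $34 and Q* = 71.
With the tax collected from producers, supply shifts: Qs = 0.5(P − 24.5) + 54.
New equilibrium: consumers pay $38.9, producers receive $14.4, Q = 61.2. (Wedge: Pb − Ps = 24.5.)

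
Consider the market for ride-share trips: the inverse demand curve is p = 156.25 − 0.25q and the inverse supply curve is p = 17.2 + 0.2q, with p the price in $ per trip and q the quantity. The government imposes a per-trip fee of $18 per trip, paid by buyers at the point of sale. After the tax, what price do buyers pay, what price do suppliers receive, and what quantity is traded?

Inverting to q(p) form: qd = 625 − 4p; qs = 5p − 86.
Before the tax: set 625 − 4p = 5p − 86 → p* = $79, q* = 309.
With the tax collected from buyers, demand (in seller-price terms) shifts: qd = 625 − 4(p + 18).
New equilibrium: buyers pay $89, suppliers receive $71, q = 269. (Wedge: pb − ps = 18.)

Buyers pay $89; suppliers receive $71; quantity = 269.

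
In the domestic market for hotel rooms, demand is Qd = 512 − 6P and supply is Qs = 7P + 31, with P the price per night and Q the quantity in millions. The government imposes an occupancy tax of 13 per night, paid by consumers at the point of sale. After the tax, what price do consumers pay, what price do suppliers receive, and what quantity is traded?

Without the tax, 512 − 6P = 7P + 31 gives 13P = 481, so P* = 37 and Q* = 290.
With the tax collected from consumers, demand (in seller-price terms) shifts: Qd = 512 − 6(P + 13).
New equilibrium: consumers pay 44, suppliers receive 31, Q = 248. (Wedge: Pb − Ps = 13.)

Consumers pay 44; suppliers receive 31; quantity = 248.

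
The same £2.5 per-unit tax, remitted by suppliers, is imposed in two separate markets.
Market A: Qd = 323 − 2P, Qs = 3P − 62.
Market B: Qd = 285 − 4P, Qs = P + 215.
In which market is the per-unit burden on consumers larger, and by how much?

Market A, by £1.

Market A: pre-tax P* = £77, Q* = 169; post-tax Q = 166; per-unit burden on consumers = £1.5.
Market B: pre-tax P* = £14, Q* = 229; post-tax Q = 227; per-unit burden on consumers = £0.5.
Difference: £1.5 vs £0.5 → market A is larger by £1.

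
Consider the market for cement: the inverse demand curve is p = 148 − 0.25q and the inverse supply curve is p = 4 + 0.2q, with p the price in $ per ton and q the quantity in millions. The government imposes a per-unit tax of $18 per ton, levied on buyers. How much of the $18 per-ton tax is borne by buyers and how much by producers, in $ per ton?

Buyers bear $10 per ton; producers bear $8 per ton.

Rewrite in direct form: qd = 592 − 4p and qs = 5p − 20.
Without the tax, 592 − 4p = 5p − 20 gives 9p = 612, so p* = $68 and q* = 320.
With the tax collected from buyers, demand (in seller-price terms) shifts: qd = 592 − 4(p + 18).
Solving gives q = 280 with buyers paying $78 and producers receiving $60 (the $18 wedge).
Burden on buyers: $10; on producers: $8. (They sum to $18.)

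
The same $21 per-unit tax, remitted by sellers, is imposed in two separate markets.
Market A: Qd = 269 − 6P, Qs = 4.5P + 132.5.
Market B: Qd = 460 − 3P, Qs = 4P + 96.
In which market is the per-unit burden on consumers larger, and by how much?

Market A: pre-tax P* = $13, Q* = 191; post-tax Q = 137; per-unit burden on consumers = $9.
Market B: pre-tax P* = $52, Q* = 304; post-tax Q = 268; per-unit burden on consumers = $12.
Difference: $9 vs $12 → market B is larger by $3.

Market B, by $3.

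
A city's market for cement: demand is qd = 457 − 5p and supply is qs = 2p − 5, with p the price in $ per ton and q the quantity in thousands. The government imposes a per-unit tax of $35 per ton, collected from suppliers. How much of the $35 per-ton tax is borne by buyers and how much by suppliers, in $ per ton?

Before the tax: set 457 − 5p = 2p − 5 → p* = $66, q* = 127.
With the tax collected from suppliers, supply shifts: qs = 2(p − 35) − 5.
Solving gives q = 77 with buyers paying $76 and suppliers receiving $41 (the $35 wedge).
Burden on buyers: $10; on suppliers: $25. (They sum to $35.)
The less price-elastic side of the market bears the larger share of a per-unit tax.

Buyers bear $10 per ton; suppliers bear $25 per ton.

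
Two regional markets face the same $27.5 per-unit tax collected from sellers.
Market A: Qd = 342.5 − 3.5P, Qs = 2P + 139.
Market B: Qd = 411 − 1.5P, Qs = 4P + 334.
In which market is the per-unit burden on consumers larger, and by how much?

Market B, by $10.

Market A: pre-tax P* = $37, Q* = 213; post-tax Q = 178; per-unit burden on consumers = $10.
Market B: pre-tax P* = $14, Q* = 390; post-tax Q = 360; per-unit burden on consumers = $20.
Difference: $10 vs $20 → market B is larger by $10.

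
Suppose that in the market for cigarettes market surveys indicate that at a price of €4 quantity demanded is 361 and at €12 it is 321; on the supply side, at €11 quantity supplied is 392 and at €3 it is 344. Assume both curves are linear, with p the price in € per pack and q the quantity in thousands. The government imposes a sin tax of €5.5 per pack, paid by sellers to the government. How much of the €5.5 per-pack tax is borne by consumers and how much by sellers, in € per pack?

Demand slope: (321 − 361)/(12 − 4) = -5, so qd = 381 − 5p.
Supply slope: (344 − 392)/(3 − 11) = 6, so qs = 6p + 326.
Without the tax, 381 − 5p = 6p + 326 gives 11p = 55, so p* = €5 and q* = 356.
With the tax collected from sellers, supply shifts: qs = 6(p − 5.5) + 326.
New equilibrium: consumers pay €8, sellers receive €2.5, q = 341. (Wedge: pb − ps = 5.5.)
Burden on consumers: €3; on sellers: €2.5. (They sum to €5.5.)
The less price-elastic side of the market bears the larger share of a per-unit tax.

Consumers bear €3 per pack; sellers bear €2.5 per pack.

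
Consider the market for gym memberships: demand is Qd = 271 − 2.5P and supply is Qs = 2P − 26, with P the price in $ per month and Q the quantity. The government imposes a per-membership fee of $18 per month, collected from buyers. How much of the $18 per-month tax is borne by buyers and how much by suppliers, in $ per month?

Buyers bear $8 per month; suppliers bear $10 per month.

Before the tax: set 271 − 2.5P = 2P − 26 → P* = $66, Q* = 106.
With the tax collected from buyers, demand (in seller-price terms) shifts: Qd = 271 − 2.5(P + 18).
Solving gives Q = 86 with buyers paying $74 and suppliers receiving $56 (the $18 wedge).
Burden on buyers: $8; on suppliers: $10. (They sum to $18.)
The less price-elastic side of the market bears the larger share of a per-unit tax.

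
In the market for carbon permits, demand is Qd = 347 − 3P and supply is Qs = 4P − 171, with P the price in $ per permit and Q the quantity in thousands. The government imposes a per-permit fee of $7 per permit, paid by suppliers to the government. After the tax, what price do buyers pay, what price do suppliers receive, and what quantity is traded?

Buyers pay $78; suppliers receive $71; quantity = 113.

Without the tax, 347 − 3P = 4P − 171 gives 7P = 518, so P* = $74 and Q* = 125.
With the tax collected from suppliers, supply shifts: Qs = 4(P − 7) − 171.
Solving gives Q = 113 with buyers paying $78 and suppliers receiving $71 (the $7 wedge).
The less price-elastic side of the market bears the larger share of a per-unit tax.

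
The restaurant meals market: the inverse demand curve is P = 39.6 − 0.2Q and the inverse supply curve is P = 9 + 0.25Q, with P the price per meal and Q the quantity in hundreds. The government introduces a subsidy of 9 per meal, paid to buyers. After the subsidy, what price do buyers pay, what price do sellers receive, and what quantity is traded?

Rewrite in direct form: Qd = 198 − 5P and Qs = 4P − 36.
Before the subsidy: set 198 − 5P = 4P − 36 → P* = 26, Q* = 68.
With a per-unit subsidy paid to buyers, each effectively pays P − 9, so demand becomes Qd = 198 − 5(P − 9).
New equilibrium: buyers pay 22, sellers receive 31, Q = 88. (Wedge: Pb − Ps = −9.)

Buyers pay 22; sellers receive 31; quantity = 88.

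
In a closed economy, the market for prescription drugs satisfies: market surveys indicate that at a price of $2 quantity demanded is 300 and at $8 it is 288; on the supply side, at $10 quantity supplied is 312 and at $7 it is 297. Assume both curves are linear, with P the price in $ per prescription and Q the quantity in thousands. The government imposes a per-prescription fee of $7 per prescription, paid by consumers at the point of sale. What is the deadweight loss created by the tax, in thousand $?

Demand slope: (288 − 300)/(8 − 2) = -2, so Qd = 304 − 2P.
Supply slope: (297 − 312)/(7 − 10) = 5, so Qs = 5P + 262.
Without the tax, 304 − 2P = 5P + 262 gives 7P = 42, so P* = $6 and Q* = 292.
With the tax collected from consumers, demand (in seller-price terms) shifts: Qd = 304 − 2(P + 7).
Solving gives Q = 282 with consumers paying $11 and sellers receiving $4 (the $7 wedge).
Quantity falls by |ΔQ| = |292 − 282| = 10.
DWL = ½ · t · |ΔQ| = ½ · 7 · 10 = $35.

Deadweight loss = $35 thousand.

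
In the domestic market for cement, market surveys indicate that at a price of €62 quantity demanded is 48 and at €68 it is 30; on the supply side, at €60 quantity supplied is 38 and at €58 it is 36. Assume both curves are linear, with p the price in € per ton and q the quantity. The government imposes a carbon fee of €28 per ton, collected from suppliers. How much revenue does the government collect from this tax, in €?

Demand slope: (30 − 48)/(68 − 62) = -3, so qd = 234 − 3p.
Supply slope: (36 − 38)/(58 − 60) = 1, so qs = p − 22.
Before the tax: set 234 − 3p = p − 22 → p* = €64, q* = 42.
With the tax collected from suppliers, supply shifts: qs = (p − 28) − 22.
New equilibrium: consumers pay €71, suppliers receive €43, q = 21. (Wedge: pb − ps = 28.)
Revenue = t · Q = 28 · 21 = €588.

Tax revenue = €588.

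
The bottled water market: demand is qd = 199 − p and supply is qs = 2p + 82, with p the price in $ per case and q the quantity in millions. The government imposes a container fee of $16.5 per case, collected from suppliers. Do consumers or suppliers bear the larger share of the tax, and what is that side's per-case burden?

Without the tax, 199 − p = 2p + 82 gives 3p = 117, so p* = $39 and q* = 160.
With the tax collected from suppliers, supply shifts: qs = 2(p − 16.5) + 82.
New equilibrium: consumers pay $50, suppliers receive $33.5, q = 149. (Wedge: pb − ps = 16.5.)
Per-case burden: consumers $11, suppliers $5.5.
Consumers take the larger share because demand is less price-elastic here (demand slope 1 vs supply slope 2).
The less price-elastic side of the market bears the larger share of a per-unit tax.

Consumers bear the larger share: $11 per case.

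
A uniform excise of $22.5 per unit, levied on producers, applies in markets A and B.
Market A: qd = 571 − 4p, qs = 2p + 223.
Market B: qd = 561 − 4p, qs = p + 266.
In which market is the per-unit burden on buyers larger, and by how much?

Market A, by $3.

Market A: pre-tax p* = $58, q* = 339; post-tax q = 309; per-unit burden on buyers = $7.5.
Market B: pre-tax p* = $59, q* = 325; post-tax q = 307; per-unit burden on buyers = $4.5.
Difference: $7.5 vs $4.5 → market A is larger by $3.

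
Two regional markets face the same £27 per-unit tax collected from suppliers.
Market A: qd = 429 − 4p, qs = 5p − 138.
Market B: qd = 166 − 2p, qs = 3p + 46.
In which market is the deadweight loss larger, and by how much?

Market A: pre-tax p* = £63, q* = 177; post-tax q = 117; deadweight loss = £810.
Market B: pre-tax p* = £24, q* = 118; post-tax q = 85.6; deadweight loss = £437.4.
Difference: £810 vs £437.4 → market A is larger by £372.6.

Market A, by £372.6.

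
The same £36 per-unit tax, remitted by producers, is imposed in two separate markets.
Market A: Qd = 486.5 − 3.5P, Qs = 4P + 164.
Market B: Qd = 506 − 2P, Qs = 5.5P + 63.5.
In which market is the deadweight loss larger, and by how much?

Market A: pre-tax P* = £43, Q* = 336; post-tax Q = 268.8; deadweight loss = £1209.6.
Market B: pre-tax P* = £59, Q* = 388; post-tax Q = 335.2; deadweight loss = £950.4.
Difference: £1209.6 vs £950.4 → market A is larger by £259.2.

Market A, by £259.2.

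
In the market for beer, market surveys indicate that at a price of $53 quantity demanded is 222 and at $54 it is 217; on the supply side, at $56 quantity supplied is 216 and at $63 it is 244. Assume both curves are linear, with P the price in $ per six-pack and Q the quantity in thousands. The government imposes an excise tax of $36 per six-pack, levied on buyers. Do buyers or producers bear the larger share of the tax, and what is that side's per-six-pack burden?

Producers bear the larger share: $20 per six-pack.

Demand slope: (217 − 222)/(54 − 53) = -5, so Qd = 487 − 5P.
Supply slope: (244 − 216)/(63 − 56) = 4, so Qs = 4P − 8.
Before the tax: set 487 − 5P = 4P − 8 → P* = $55, Q* = 212.
With the tax collected from buyers, demand (in seller-price terms) shifts: Qd = 487 − 5(P + 36).
New equilibrium: buyers pay $71, producers receive $35, Q = 132. (Wedge: Pb − Ps = 36.)
Per-six-pack burden: buyers $16, producers $20.
Producers take the larger share because supply is less price-elastic here (demand slope 5 vs supply slope 4).
The less price-elastic side of the market bears the larger share of a per-unit tax.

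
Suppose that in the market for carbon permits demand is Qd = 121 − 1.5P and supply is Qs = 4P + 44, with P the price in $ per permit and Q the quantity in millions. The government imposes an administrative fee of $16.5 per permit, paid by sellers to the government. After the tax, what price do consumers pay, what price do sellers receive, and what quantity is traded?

Consumers pay $26; sellers receive $9.5; quantity = 82.

Before the tax: set 121 − 1.5P = 4P + 44 → P* = $14, Q* = 100.
With the tax collected from sellers, supply shifts: Qs = 4(P − 16.5) + 44.
Solving gives Q = 82 with consumers paying $26 and sellers receiving $9.5 (the $16.5 wedge).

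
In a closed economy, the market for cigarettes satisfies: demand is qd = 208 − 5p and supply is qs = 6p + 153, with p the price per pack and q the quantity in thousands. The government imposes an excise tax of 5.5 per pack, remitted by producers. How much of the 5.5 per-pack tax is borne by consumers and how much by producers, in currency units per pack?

Before the tax: set 208 − 5p = 6p + 153 → p* = 5, q* = 183.
With the tax collected from producers, supply shifts: qs = 6(p − 5.5) + 153.
New equilibrium: consumers pay 8, producers receive 2.5, q = 168. (Wedge: pb − ps = 5.5.)
Burden on consumers: 3; on producers: 2.5. (They sum to 5.5.)
The less price-elastic side of the market bears the larger share of a per-unit tax.

Consumers bear 3 per pack; producers bear 2.5 per pack.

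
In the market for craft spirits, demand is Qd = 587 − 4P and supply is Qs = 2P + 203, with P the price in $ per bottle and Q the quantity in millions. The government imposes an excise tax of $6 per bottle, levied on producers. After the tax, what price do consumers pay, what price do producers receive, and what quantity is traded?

Before the tax: set 587 − 4P = 2P + 203 → P* = $64, Q* = 331.
With the tax collected from producers, supply shifts: Qs = 2(P − 6) + 203.
Solving gives Q = 323 with consumers paying $66 and producers receiving $60 (the $6 wedge).
The less price-elastic side of the market bears the larger share of a per-unit tax.

Consumers pay $66; producers receive $60; quantity = 323.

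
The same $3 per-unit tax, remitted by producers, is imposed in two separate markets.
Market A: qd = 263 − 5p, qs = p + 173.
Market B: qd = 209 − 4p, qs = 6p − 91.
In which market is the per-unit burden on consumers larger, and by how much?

Market B, by $1.3.

Market A: pre-tax p* = $15, q* = 188; post-tax q = 185.5; per-unit burden on consumers = $0.5.
Market B: pre-tax p* = $30, q* = 89; post-tax q = 81.8; per-unit burden on consumers = $1.8.
Difference: $0.5 vs $1.8 → market B is larger by $1.3.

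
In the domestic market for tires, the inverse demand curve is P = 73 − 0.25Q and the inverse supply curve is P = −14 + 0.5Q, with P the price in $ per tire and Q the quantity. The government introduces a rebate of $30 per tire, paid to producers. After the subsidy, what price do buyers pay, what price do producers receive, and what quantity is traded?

Rewrite in direct form: Qd = 292 − 4P and Qs = 2P + 28.
Before the subsidy: set 292 − 4P = 2P + 28 → P* = $44, Q* = 116.
With a per-unit subsidy paid to producers, each receives P + 30 per unit sold, so supply becomes Qs = 2(P + 30) + 28.
New equilibrium: buyers pay $34, producers receive $64, Q = 156. (Wedge: Pb − Ps = −30.)

Buyers pay $34; producers receive $64; quantity = 156.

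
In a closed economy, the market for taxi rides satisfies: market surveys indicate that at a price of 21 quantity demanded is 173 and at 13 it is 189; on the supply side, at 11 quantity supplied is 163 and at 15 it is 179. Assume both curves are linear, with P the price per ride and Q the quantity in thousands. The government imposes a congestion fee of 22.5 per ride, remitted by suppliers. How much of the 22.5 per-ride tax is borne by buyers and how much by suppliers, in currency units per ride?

Demand slope: (189 − 173)/(13 − 21) = -2, so Qd = 215 − 2P.
Supply slope: (179 − 163)/(15 − 11) = 4, so Qs = 4P + 119.
Without the tax, 215 − 2P = 4P + 119 gives 6P = 96, so P* = 16 and Q* = 183.
With the tax collected from suppliers, supply shifts: Qs = 4(P − 22.5) + 119.
Solving gives Q = 153 with buyers paying 31 and suppliers receiving 8.5 (the 22.5 wedge).
Burden on buyers: 15; on suppliers: 7.5. (They sum to 22.5.)
The less price-elastic side of the market bears the larger share of a per-unit tax.

Buyers bear 15 per ride; suppliers bear 7.5 per ride.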